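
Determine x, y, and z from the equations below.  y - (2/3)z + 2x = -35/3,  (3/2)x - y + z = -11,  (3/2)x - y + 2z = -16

x = -6, y = -3, z = -5

Row-reduce the augmented matrix:
R1 ← R1 / (2).
R2 ← R2 − 3/2·R1.
R3 ← R3 − 3/2·R1.
R2 ← R2 / (-7/4).
R1 ← R1 − 1/2·R2.
R3 ← R3 + 7/4·R2.
R1 ← R1 − 2/21·R3.
R2 ← R2 + 6/7·R3.
Reading off the reduced rows gives x = -6, y = -3, z = -5.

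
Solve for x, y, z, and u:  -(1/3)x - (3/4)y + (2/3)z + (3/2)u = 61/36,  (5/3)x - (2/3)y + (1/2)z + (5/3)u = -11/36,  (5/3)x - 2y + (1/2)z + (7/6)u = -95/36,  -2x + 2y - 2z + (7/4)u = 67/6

x = -4/3, y = 1, z = -3/2, u = 2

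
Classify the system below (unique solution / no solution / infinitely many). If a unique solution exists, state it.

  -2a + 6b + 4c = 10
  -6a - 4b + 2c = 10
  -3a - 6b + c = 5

Row-reduce the augmented matrix:
R1 ← R1 / (-2).
R2 ← R2 + 6·R1.
R3 ← R3 + 3·R1.
R2 ← R2 / (-22).
R1 ← R1 + 3·R2.
R3 ← R3 + 15·R2.
R3 ← R3 / (20/11).
R1 ← R1 + 7/11·R3.
R2 ← R2 − 5/11·R3.
Reading off the reduced rows gives a = -1, b = 0, c = 2.

a = -1, b = 0, c = 2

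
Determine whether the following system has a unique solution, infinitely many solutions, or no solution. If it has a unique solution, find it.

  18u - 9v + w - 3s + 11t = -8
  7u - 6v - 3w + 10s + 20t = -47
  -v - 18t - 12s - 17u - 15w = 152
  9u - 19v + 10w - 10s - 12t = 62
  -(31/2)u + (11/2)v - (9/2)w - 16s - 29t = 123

infinitely many solutions

Row-reduce:
R1 ← R1 / (18).
R2 ← R2 − 7·R1.
R3 ← R3 + 17·R1.
R4 ← R4 − 9·R1.
R5 ← R5 + 31/2·R1.
R2 ← R2 / (-5/2).
R1 ← R1 + 1/2·R2.
R3 ← R3 + 19/2·R2.
R4 ← R4 + 29/2·R2.
R5 ← R5 + 9/4·R2.
R3 ← R3 / (-53/45).
R1 ← R1 − 11/15·R3.
R2 ← R2 − 61/45·R3.
R4 ← R4 − 1312/45·R3.
R5 ← R5 + 53/90·R3.
R4 ← R4 / (-79017/53).
R1 ← R1 + 2017/53·R4.
R2 ← R2 + 3730/53·R4.
R3 ← R3 − 2577/53·R4.
Rank is 4 with 5 unknowns, leaving t free.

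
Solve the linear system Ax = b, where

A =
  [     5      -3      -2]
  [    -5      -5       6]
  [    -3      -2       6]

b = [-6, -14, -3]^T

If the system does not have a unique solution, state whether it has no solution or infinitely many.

Row-reduce the augmented matrix:
R1 ← R1 / (5).
R2 ← R2 + 5·R1.
R3 ← R3 + 3·R1.
R2 ← R2 / (-8).
R1 ← R1 + 3/5·R2.
R3 ← R3 + 19/5·R2.
R3 ← R3 / (29/10).
R1 ← R1 + 7/10·R3.
R2 ← R2 + 1/2·R3.
Reading off the reduced rows gives x_1 = 1, x_2 = 3, x_3 = 1.

x_1 = 1, x_2 = 3, x_3 = 1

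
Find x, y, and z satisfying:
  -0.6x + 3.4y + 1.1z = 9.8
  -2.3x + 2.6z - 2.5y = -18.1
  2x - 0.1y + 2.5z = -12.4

Row-reduce the augmented matrix:
R1 ← R1 / (-3/5).
R2 ← R2 + 23/10·R1.
R3 ← R3 − 2·R1.
R2 ← R2 / (-233/15).
R1 ← R1 + 17/3·R2.
R3 ← R3 − 337/30·R2.
R3 ← R3 / (46577/9320).
R1 ← R1 + 1159/932·R3.
R2 ← R2 − 97/932·R3.
Reading off the reduced rows gives x = -1, y = 4, z = -4.

x = -1, y = 4, z = -4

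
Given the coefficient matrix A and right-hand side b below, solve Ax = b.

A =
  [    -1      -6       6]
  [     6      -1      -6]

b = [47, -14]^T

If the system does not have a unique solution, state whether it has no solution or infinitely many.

Row-reduce:
R1 ← R1 / (-1).
R2 ← R2 − 6·R1.
R2 ← R2 / (-37).
R1 ← R1 − 6·R2.
Rank is 2 with 3 unknowns, leaving x_3 free.

infinitely many solutions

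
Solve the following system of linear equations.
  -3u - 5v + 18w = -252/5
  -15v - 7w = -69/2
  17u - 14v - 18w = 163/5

u = 14/5, v = 3, w = -3/2

Row-reduce the augmented matrix:
R1 ← R1 / (-3).
R3 ← R3 − 17·R1.
R2 ← R2 / (-15).
R1 ← R1 − 5/3·R2.
R3 ← R3 + 127/3·R2.
R3 ← R3 / (4669/45).
R1 ← R1 + 61/9·R3.
R2 ← R2 − 7/15·R3.
Reading off the reduced rows gives u = 14/5, v = 3, w = -3/2.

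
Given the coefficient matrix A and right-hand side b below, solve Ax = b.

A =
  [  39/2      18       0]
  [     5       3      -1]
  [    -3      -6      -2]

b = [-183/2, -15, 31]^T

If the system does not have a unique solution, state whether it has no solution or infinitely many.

infinitely many solutions

Row-reduce:
R1 ← R1 / (39/2).
R2 ← R2 − 5·R1.
R3 ← R3 + 3·R1.
R2 ← R2 / (-21/13).
R1 ← R1 − 12/13·R2.
R3 ← R3 + 42/13·R2.
Rank is 2 with 3 unknowns, leaving x_3 free.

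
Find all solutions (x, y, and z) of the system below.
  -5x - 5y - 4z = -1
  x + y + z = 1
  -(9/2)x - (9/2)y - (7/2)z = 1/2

no solution

Row-reduce:
R1 ← R1 / (-5).
R2 ← R2 − 1·R1.
R3 ← R3 + 9/2·R1.
R2 ← R2 / (1/5).
R1 ← R1 − 4/5·R2.
R3 ← R3 − 1/10·R2.
Row 3 reduces to 0 = 1, a contradiction. The system is inconsistent.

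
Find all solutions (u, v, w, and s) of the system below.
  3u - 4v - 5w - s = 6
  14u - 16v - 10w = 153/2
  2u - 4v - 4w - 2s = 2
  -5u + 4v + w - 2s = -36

no solution

Row-reduce:
R1 ← R1 / (3).
R2 ← R2 − 14·R1.
R3 ← R3 − 2·R1.
R4 ← R4 + 5·R1.
R2 ← R2 / (8/3).
R1 ← R1 + 4/3·R2.
R3 ← R3 + 4/3·R2.
R4 ← R4 + 8/3·R2.
R3 ← R3 / (6).
R1 ← R1 − 5·R3.
R2 ← R2 − 5·R3.
R4 ← R4 − 6·R3.
Row 4 reduces to 0 = 1/4, a contradiction. The system is inconsistent.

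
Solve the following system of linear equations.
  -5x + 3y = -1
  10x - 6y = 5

Row-reduce:
R1 ← R1 / (-5).
R2 ← R2 − 10·R1.
Row 2 reduces to 0 = 3, a contradiction. The system is inconsistent.

no solution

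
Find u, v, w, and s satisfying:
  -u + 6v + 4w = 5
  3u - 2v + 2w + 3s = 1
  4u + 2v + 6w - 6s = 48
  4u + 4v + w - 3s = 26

u = 3, v = 0, w = 2, s = -4

Row-reduce the augmented matrix:
R1 ← R1 / (-1).
R2 ← R2 − 3·R1.
R3 ← R3 − 4·R1.
R4 ← R4 − 4·R1.
R2 ← R2 / (16).
R1 ← R1 + 6·R2.
R3 ← R3 − 26·R2.
R4 ← R4 − 28·R2.
R3 ← R3 / (-3/4).
R1 ← R1 − 5/4·R3.
R2 ← R2 − 7/8·R3.
R4 ← R4 + 15/2·R3.
R4 ← R4 / (201/2).
R1 ← R1 + 17·R4.
R2 ← R2 + 25/2·R4.
R3 ← R3 − 29/2·R4.
Reading off the reduced rows gives u = 3, v = 0, w = 2, s = -4.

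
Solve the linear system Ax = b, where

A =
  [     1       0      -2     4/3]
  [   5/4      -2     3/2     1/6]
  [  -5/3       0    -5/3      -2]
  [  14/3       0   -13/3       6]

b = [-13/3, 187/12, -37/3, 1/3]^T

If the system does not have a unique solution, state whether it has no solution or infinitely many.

no solution

Row-reduce:
R2 ← R2 − 5/4·R1.
R3 ← R3 + 5/3·R1.
R4 ← R4 − 14/3·R1.
R2 ← R2 / (-2).
R3 ← R3 / (-5).
R1 ← R1 + 2·R3.
R2 ← R2 + 2·R3.
R4 ← R4 − 5·R3.
Row 4 reduces to 0 = 1, a contradiction. The system is inconsistent.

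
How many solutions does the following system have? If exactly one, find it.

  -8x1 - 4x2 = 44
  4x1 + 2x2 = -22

infinitely many solutions

Row-reduce:
R1 ← R1 / (-8).
R2 ← R2 − 4·R1.
Rank is 1 with 2 unknowns, leaving x2 free.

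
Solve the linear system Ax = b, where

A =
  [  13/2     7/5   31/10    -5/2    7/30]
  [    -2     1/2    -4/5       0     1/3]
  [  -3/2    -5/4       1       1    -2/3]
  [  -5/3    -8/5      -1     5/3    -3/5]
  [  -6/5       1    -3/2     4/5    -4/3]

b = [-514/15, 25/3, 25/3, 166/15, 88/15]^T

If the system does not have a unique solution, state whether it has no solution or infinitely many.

no solution

Row-reduce:
R1 ← R1 / (13/2).
R2 ← R2 + 2·R1.
R3 ← R3 + 3/2·R1.
R4 ← R4 + 5/3·R1.
R5 ← R5 + 6/5·R1.
R2 ← R2 / (121/130).
R1 ← R1 − 14/65·R2.
R3 ← R3 + 241/260·R2.
R4 ← R4 + 242/195·R2.
R5 ← R5 − 409/325·R2.
R3 ← R3 / (2261/1210).
R1 ← R1 − 267/605·R3.
R2 ← R2 − 20/121·R3.
R5 ← R5 + 6871/6050·R3.
Swap R4 and R5.
R4 ← R4 / (5291/4522).
R1 ← R1 + 284/2261·R4.
R2 ← R2 + 1800/2261·R4.
R3 ← R3 + 415/2261·R4.
Row 5 reduces to 0 = -2/3, a contradiction. The system is inconsistent.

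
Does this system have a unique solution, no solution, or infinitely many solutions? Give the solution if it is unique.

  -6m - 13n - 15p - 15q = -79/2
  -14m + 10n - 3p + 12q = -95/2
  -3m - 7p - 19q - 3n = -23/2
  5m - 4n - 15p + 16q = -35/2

m = 3, n = 1/2, p = 3/2, q = -1/2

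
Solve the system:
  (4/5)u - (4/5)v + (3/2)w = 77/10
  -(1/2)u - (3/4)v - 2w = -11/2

infinitely many solutions

Row-reduce:
R1 ← R1 / (4/5).
R2 ← R2 + 1/2·R1.
R2 ← R2 / (-5/4).
R1 ← R1 + 1·R2.
Rank is 2 with 3 unknowns, leaving w free.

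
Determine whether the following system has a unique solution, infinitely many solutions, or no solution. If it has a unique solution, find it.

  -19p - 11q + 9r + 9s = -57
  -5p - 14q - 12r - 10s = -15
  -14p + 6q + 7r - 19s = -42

infinitely many solutions

Row-reduce:
R1 ← R1 / (-19).
R2 ← R2 + 5·R1.
R3 ← R3 + 14·R1.
R2 ← R2 / (-211/19).
R1 ← R1 − 11/19·R2.
R3 ← R3 − 268/19·R2.
R3 ← R3 / (-3773/211).
R1 ← R1 + 258/211·R3.
R2 ← R2 − 273/211·R3.
Rank is 3 with 4 unknowns, leaving s free.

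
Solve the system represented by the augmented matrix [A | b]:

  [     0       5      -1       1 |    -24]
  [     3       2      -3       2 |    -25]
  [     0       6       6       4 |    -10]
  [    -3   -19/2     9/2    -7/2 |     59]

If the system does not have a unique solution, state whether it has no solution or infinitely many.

Row-reduce:
Swap R1 and R2.
R1 ← R1 / (3).
R4 ← R4 + 3·R1.
R2 ← R2 / (5).
R1 ← R1 − 2/3·R2.
R3 ← R3 − 6·R2.
R4 ← R4 + 15/2·R2.
R3 ← R3 / (36/5).
R1 ← R1 + 13/15·R3.
R2 ← R2 + 1/5·R3.
Row 4 reduces to 0 = -2, a contradiction. The system is inconsistent.

no solution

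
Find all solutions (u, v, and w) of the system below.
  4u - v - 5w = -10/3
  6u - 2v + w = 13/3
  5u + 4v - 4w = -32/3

u = 0, v = -5/3, w = 1

Row-reduce the augmented matrix:
R1 ← R1 / (4).
R2 ← R2 − 6·R1.
R3 ← R3 − 5·R1.
R2 ← R2 / (-1/2).
R1 ← R1 + 1/4·R2.
R3 ← R3 − 21/4·R2.
R3 ← R3 / (183/2).
R1 ← R1 + 11/2·R3.
R2 ← R2 + 17·R3.
Reading off the reduced rows gives u = 0, v = -5/3, w = 1.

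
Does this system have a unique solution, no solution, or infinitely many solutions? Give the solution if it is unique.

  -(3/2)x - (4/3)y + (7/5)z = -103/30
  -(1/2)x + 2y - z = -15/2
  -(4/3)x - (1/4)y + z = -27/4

Row-reduce the augmented matrix:
R1 ← R1 / (-3/2).
R2 ← R2 + 1/2·R1.
R3 ← R3 + 4/3·R1.
R2 ← R2 / (22/9).
R1 ← R1 − 8/9·R2.
R3 ← R3 − 101/108·R2.
R3 ← R3 / (19/60).
R1 ← R1 + 2/5·R3.
R2 ← R2 + 3/5·R3.
Reading off the reduced rows gives x = 3, y = -5, z = -4.

x = 3, y = -5, z = -4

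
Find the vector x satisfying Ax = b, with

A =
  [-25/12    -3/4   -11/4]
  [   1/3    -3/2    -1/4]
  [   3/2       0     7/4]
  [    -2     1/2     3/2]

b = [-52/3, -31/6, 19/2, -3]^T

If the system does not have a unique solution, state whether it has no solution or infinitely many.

no solution

Row-reduce:
R1 ← R1 / (-25/12).
R2 ← R2 − 1/3·R1.
R3 ← R3 − 3/2·R1.
R4 ← R4 + 2·R1.
R2 ← R2 / (-81/50).
R1 ← R1 − 9/25·R2.
R3 ← R3 + 27/50·R2.
R4 ← R4 − 61/50·R2.
Swap R3 and R4.
R3 ← R3 / (391/108).
R1 ← R1 − 7/6·R3.
R2 ← R2 − 23/54·R3.
Row 4 reduces to 0 = -1/3, a contradiction. The system is inconsistent.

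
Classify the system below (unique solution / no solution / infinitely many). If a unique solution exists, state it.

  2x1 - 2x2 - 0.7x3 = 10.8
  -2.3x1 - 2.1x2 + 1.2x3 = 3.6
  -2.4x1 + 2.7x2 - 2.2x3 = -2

Row-reduce the augmented matrix:
R1 ← R1 / (2).
R2 ← R2 + 23/10·R1.
R3 ← R3 + 12/5·R1.
R2 ← R2 / (-22/5).
R1 ← R1 + 1·R2.
R3 ← R3 − 3/10·R2.
R3 ← R3 / (-5303/1760).
R1 ← R1 + 387/880·R3.
R2 ← R2 + 79/880·R3.
Reading off the reduced rows gives x1 = 0, x2 = -4, x3 = -4.

x1 = 0, x2 = -4, x3 = -4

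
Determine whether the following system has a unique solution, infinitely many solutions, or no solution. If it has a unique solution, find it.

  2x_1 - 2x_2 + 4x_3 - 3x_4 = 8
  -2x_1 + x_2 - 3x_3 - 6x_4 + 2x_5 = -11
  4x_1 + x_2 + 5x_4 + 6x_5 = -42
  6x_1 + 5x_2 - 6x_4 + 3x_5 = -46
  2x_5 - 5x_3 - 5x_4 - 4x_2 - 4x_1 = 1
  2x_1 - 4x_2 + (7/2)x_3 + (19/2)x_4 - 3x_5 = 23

no solution

Row-reduce:
R1 ← R1 / (2).
R2 ← R2 + 2·R1.
R3 ← R3 − 4·R1.
R4 ← R4 − 6·R1.
R5 ← R5 + 4·R1.
R6 ← R6 − 2·R1.
R2 ← R2 / (-1).
R1 ← R1 + 1·R2.
R3 ← R3 − 5·R2.
R4 ← R4 − 11·R2.
R5 ← R5 + 8·R2.
R6 ← R6 + 2·R2.
R3 ← R3 / (-3).
R1 ← R1 − 1·R3.
R2 ← R2 + 1·R3.
R4 ← R4 + 1·R3.
R5 ← R5 + 5·R3.
R6 ← R6 + 5/2·R3.
R4 ← R4 / (-254/3).
R1 ← R1 + 23/6·R4.
R2 ← R2 − 61/3·R4.
R3 ← R3 − 34/3·R4.
R5 ← R5 − 353/3·R4.
R6 ← R6 − 353/6·R4.
R5 ← R5 / (-3387/254).
R1 ← R1 − 1241/508·R5.
R2 ← R2 + 663/254·R5.
R3 ← R3 + 343/127·R5.
R4 ← R4 + 59/254·R5.
R6 ← R6 + 3387/508·R5.
Row 6 reduces to 0 = 1/2, a contradiction. The system is inconsistent.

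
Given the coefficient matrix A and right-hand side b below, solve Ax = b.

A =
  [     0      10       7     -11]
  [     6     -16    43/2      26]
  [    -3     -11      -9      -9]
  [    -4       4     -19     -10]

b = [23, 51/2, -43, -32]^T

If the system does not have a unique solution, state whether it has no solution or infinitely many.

Row-reduce:
Swap R1 and R2.
R1 ← R1 / (6).
R3 ← R3 + 3·R1.
R4 ← R4 + 4·R1.
R2 ← R2 / (10).
R1 ← R1 + 8/3·R2.
R3 ← R3 + 19·R2.
R4 ← R4 + 20/3·R2.
R3 ← R3 / (301/20).
R1 ← R1 − 109/20·R3.
R2 ← R2 − 7/10·R3.
Row 4 reduces to 0 = 1/3, a contradiction. The system is inconsistent.

no solution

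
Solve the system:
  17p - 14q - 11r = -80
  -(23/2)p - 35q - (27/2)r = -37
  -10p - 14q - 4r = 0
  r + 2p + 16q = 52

Row-reduce:
R1 ← R1 / (17).
R2 ← R2 + 23/2·R1.
R3 ← R3 + 10·R1.
R4 ← R4 − 2·R1.
R2 ← R2 / (-756/17).
R1 ← R1 + 14/17·R2.
R3 ← R3 + 378/17·R2.
R4 ← R4 − 300/17·R2.
Swap R3 and R4.
R3 ← R3 / (-379/63).
R1 ← R1 + 7/27·R3.
R2 ← R2 − 89/189·R3.
Row 4 reduces to 0 = -3/2, a contradiction. The system is inconsistent.

no solution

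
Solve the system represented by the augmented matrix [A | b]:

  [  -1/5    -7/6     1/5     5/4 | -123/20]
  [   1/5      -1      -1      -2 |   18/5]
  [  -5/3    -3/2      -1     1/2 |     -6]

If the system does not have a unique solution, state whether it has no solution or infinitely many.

infinitely many solutions

Row-reduce:
R1 ← R1 / (-1/5).
R2 ← R2 − 1/5·R1.
R3 ← R3 + 5/3·R1.
R2 ← R2 / (-13/6).
R1 ← R1 − 35/6·R2.
R3 ← R3 − 74/9·R2.
R3 ← R3 / (-1112/195).
R1 ← R1 + 41/13·R3.
R2 ← R2 − 24/65·R3.
Rank is 3 with 4 unknowns, leaving x_4 free.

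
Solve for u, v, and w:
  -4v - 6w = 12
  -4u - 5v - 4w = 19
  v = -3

u = -1, v = -3, w = 0

Row-reduce the augmented matrix:
Swap R1 and R2.
R1 ← R1 / (-4).
R2 ← R2 / (-4).
R1 ← R1 − 5/4·R2.
R3 ← R3 − 1·R2.
R3 ← R3 / (-3/2).
R1 ← R1 + 7/8·R3.
R2 ← R2 − 3/2·R3.
Reading off the reduced rows gives u = -1, v = -3, w = 0.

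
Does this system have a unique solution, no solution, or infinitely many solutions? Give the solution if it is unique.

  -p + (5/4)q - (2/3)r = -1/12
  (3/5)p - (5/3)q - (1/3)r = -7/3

infinitely many solutions

Row-reduce:
R1 ← R1 / (-1).
R2 ← R2 − 3/5·R1.
R2 ← R2 / (-11/12).
R1 ← R1 + 5/4·R2.
Rank is 2 with 3 unknowns, leaving r free.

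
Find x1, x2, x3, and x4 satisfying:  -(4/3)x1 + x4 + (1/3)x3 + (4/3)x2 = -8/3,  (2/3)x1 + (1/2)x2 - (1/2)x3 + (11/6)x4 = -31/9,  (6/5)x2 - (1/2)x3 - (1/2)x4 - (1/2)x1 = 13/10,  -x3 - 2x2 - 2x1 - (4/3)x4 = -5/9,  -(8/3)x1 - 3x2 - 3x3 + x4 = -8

x1 = 1, x2 = 2/3, x3 = 1/3, x4 = -7/3

Row-reduce the augmented matrix:
R1 ← R1 / (-4/3).
R2 ← R2 − 2/3·R1.
R3 ← R3 + 1/2·R1.
R4 ← R4 + 2·R1.
R5 ← R5 + 8/3·R1.
R2 ← R2 / (7/6).
R1 ← R1 + 1·R2.
R3 ← R3 − 7/10·R2.
R4 ← R4 + 4·R2.
R5 ← R5 + 17/3·R2.
R3 ← R3 / (-17/40).
R1 ← R1 + 15/28·R3.
R2 ← R2 + 2/7·R3.
R4 ← R4 + 37/14·R3.
R5 ← R5 + 37/7·R3.
R4 ← R4 / (985/51).
R1 ← R1 − 70/17·R4.
R2 ← R2 − 60/17·R4.
R3 ← R3 − 91/17·R4.
R5 ← R5 − 1970/51·R4.
R5 reduces to 0 = 0, so the extra equation is consistent.
Reading off the reduced rows gives x1 = 1, x2 = 2/3, x3 = 1/3, x4 = -7/3.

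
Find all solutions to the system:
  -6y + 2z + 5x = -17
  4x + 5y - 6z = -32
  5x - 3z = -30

x = -3, y = 2, z = 5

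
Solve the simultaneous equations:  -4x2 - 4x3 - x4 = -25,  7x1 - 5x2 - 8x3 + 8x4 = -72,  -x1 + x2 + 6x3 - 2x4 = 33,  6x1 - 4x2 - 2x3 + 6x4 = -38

no solution

Row-reduce:
Swap R1 and R2.
R1 ← R1 / (7).
R3 ← R3 + 1·R1.
R4 ← R4 − 6·R1.
R2 ← R2 / (-4).
R1 ← R1 + 5/7·R2.
R3 ← R3 − 2/7·R2.
R4 ← R4 − 2/7·R2.
R3 ← R3 / (32/7).
R1 ← R1 + 3/7·R3.
R2 ← R2 − 1·R3.
R4 ← R4 − 32/7·R3.
Row 4 reduces to 0 = 1, a contradiction. The system is inconsistent.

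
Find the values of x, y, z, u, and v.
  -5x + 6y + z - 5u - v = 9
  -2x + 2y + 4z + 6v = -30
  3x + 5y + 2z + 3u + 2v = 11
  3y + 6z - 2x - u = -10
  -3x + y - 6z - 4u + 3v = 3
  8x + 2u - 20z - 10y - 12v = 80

x = 5, y = 3, z = -2, u = -3, v = -3

Row-reduce the augmented matrix:
R1 ← R1 / (-5).
R2 ← R2 + 2·R1.
R3 ← R3 − 3·R1.
R4 ← R4 + 2·R1.
R5 ← R5 + 3·R1.
R6 ← R6 − 8·R1.
R2 ← R2 / (-2/5).
R1 ← R1 + 6/5·R2.
R3 ← R3 − 43/5·R2.
R4 ← R4 − 3/5·R2.
R5 ← R5 + 13/5·R2.
R6 ← R6 + 2/5·R2.
R3 ← R3 / (80).
R1 ← R1 + 11·R3.
R2 ← R2 + 9·R3.
R4 ← R4 − 11·R3.
R5 ← R5 + 30·R3.
R6 ← R6 + 22·R3.
R4 ← R4 / (-153/80).
R1 ← R1 − 73/80·R4.
R2 ← R2 + 13/80·R4.
R3 ← R3 − 43/80·R4.
R5 ← R5 − 17/8·R4.
R6 ← R6 − 153/40·R4.
R5 ← R5 / (4).
R1 ← R1 + 72/17·R5.
R2 ← R2 − 7/17·R5.
R3 ← R3 + 14/17·R5.
R4 ← R4 − 81/17·R5.
R6 reduces to 0 = 0, so the extra equation is consistent.
Reading off the reduced rows gives x = 5, y = 3, z = -2, u = -3, v = -3.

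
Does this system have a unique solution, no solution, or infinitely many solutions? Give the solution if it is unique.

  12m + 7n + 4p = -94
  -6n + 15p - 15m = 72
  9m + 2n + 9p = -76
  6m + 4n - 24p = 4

Row-reduce the augmented matrix:
R1 ← R1 / (12).
R2 ← R2 + 15·R1.
R3 ← R3 − 9·R1.
R4 ← R4 − 6·R1.
R2 ← R2 / (11/4).
R1 ← R1 − 7/12·R2.
R3 ← R3 + 13/4·R2.
R4 ← R4 − 1/2·R2.
R3 ← R3 / (326/11).
R1 ← R1 + 43/11·R3.
R2 ← R2 − 80/11·R3.
R4 ← R4 + 326/11·R3.
R4 reduces to 0 = 0, so the extra equation is consistent.
Reading off the reduced rows gives m = -6, n = -2, p = -2.

m = -6, n = -2, p = -2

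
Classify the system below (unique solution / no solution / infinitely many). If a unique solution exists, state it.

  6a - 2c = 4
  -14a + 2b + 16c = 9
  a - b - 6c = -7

Row-reduce:
R1 ← R1 / (6).
R2 ← R2 + 14·R1.
R3 ← R3 − 1·R1.
R2 ← R2 / (2).
R3 ← R3 + 1·R2.
Row 3 reduces to 0 = 3/2, a contradiction. The system is inconsistent.

no solution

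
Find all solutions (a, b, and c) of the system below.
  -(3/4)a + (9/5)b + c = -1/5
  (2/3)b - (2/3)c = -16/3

infinitely many solutions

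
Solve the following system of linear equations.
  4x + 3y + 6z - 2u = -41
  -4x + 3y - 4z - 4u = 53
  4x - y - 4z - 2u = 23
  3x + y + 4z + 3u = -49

Row-reduce the augmented matrix:
R1 ← R1 / (4).
R2 ← R2 + 4·R1.
R3 ← R3 − 4·R1.
R4 ← R4 − 3·R1.
R2 ← R2 / (6).
R1 ← R1 − 3/4·R2.
R3 ← R3 + 4·R2.
R4 ← R4 + 5/4·R2.
R3 ← R3 / (-26/3).
R1 ← R1 − 5/4·R3.
R2 ← R2 − 1/3·R3.
R4 ← R4 + 1/12·R3.
R4 ← R4 / (171/52).
R1 ← R1 + 17/52·R4.
R2 ← R2 + 15/13·R4.
R3 ← R3 − 6/13·R4.
Reading off the reduced rows gives x = -3, y = -1, z = -6, u = -5.

x = -3, y = -1, z = -6, u = -5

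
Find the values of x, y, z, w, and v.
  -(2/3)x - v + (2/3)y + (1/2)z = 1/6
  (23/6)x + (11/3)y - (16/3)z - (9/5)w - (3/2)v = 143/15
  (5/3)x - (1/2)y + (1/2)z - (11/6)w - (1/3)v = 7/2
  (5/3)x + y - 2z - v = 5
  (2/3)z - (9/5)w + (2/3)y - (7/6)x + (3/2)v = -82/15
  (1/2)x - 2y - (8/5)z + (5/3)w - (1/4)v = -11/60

Row-reduce the augmented matrix:
R1 ← R1 / (-2/3).
R2 ← R2 − 23/6·R1.
R3 ← R3 − 5/3·R1.
R4 ← R4 − 5/3·R1.
R5 ← R5 + 7/6·R1.
R6 ← R6 − 1/2·R1.
R2 ← R2 / (15/2).
R1 ← R1 + 1·R2.
R3 ← R3 − 7/6·R2.
R4 ← R4 − 8/3·R2.
R5 ← R5 + 1/2·R2.
R6 ← R6 + 3/2·R2.
R3 ← R3 / (2303/1080).
R1 ← R1 + 97/90·R3.
R2 ← R2 + 59/180·R3.
R4 ← R4 − 67/540·R3.
R5 ← R5 + 67/180·R3.
R6 ← R6 + 103/60·R3.
R4 ← R4 / (25231/34545).
R1 ← R1 + 11804/11515·R4.
R2 ← R2 + 5513/11515·R4.
R3 ← R3 + 8388/11515·R4.
R5 ← R5 + 25231/11515·R4.
R6 ← R6 − 9703/172725·R4.
Swap R5 and R6.
R5 ← R5 / (-1138343/302772).
R1 ← R1 + 37437/25231·R5.
R2 ← R2 + 44616/25231·R5.
R3 ← R3 + 40890/25231·R5.
R4 ← R4 + 28430/25231·R5.
R6 reduces to 0 = 0, so the extra equation is consistent.
Reading off the reduced rows gives x = 3, y = 1, z = 1, w = 1, v = -1.

x = 3, y = 1, z = 1, w = 1, v = -1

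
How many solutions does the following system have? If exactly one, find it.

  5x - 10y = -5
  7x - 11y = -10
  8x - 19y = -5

x = -3, y = -1

Row-reduce the augmented matrix:
R1 ← R1 / (5).
R2 ← R2 − 7·R1.
R3 ← R3 − 8·R1.
R2 ← R2 / (3).
R1 ← R1 + 2·R2.
R3 ← R3 + 3·R2.
R3 reduces to 0 = 0, so the extra equation is consistent.
Reading off the reduced rows gives x = -3, y = -1.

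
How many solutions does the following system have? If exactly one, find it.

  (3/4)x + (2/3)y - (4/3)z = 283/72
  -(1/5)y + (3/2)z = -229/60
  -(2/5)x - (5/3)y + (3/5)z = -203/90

Row-reduce the augmented matrix:
R1 ← R1 / (3/4).
R3 ← R3 + 2/5·R1.
R2 ← R2 / (-1/5).
R1 ← R1 − 8/9·R2.
R3 ← R3 + 59/45·R2.
R3 ← R3 / (-179/18).
R1 ← R1 − 44/9·R3.
R2 ← R2 + 15/2·R3.
Reading off the reduced rows gives x = 1/2, y = 1/3, z = -5/2.

x = 1/2, y = 1/3, z = -5/2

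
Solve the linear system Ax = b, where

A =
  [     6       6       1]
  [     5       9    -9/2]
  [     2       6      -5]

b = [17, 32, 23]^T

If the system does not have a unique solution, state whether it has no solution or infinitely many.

no solution

Row-reduce:
R1 ← R1 / (6).
R2 ← R2 − 5·R1.
R3 ← R3 − 2·R1.
R2 ← R2 / (4).
R1 ← R1 − 1·R2.
R3 ← R3 − 4·R2.
Row 3 reduces to 0 = -1/2, a contradiction. The system is inconsistent.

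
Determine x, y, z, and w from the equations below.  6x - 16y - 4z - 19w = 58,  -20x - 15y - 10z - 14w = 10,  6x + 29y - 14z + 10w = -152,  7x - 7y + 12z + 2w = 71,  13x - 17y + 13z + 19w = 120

x = 1, y = -4, z = 3, w = 0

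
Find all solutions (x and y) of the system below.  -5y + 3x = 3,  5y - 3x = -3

Row-reduce:
R1 ← R1 / (3).
R2 ← R2 + 3·R1.
Rank is 1 with 2 unknowns, leaving y free.

infinitely many solutions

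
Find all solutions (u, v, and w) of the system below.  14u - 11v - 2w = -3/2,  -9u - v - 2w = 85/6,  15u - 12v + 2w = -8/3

u = -4/3, v = -3/2, w = -1/3

Row-reduce the augmented matrix:
R1 ← R1 / (14).
R2 ← R2 + 9·R1.
R3 ← R3 − 15·R1.
R2 ← R2 / (-113/14).
R1 ← R1 + 11/14·R2.
R3 ← R3 + 3/14·R2.
R3 ← R3 / (478/113).
R1 ← R1 − 20/113·R3.
R2 ← R2 − 46/113·R3.
Reading off the reduced rows gives u = -4/3, v = -3/2, w = -1/3.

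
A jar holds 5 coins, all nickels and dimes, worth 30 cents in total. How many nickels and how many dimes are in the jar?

Let n = nickels, d = dimes.
  n + d = 5
  5n + 10d = 30
Row-reduce the augmented matrix:
R2 ← R2 − 5·R1.
R2 ← R2 / (5).
R1 ← R1 − 1·R2.
Reading off the reduced rows gives n = 4, d = 1.

nickels: 4, dimes: 1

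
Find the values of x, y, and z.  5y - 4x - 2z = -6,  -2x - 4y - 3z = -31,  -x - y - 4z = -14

Row-reduce the augmented matrix:
R1 ← R1 / (-4).
R2 ← R2 + 2·R1.
R3 ← R3 + 1·R1.
R2 ← R2 / (-13/2).
R1 ← R1 + 5/4·R2.
R3 ← R3 + 9/4·R2.
R3 ← R3 / (-73/26).
R1 ← R1 − 23/26·R3.
R2 ← R2 − 4/13·R3.
Reading off the reduced rows gives x = 6, y = 4, z = 1.

x = 6, y = 4, z = 1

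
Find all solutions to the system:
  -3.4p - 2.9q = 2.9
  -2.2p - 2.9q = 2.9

p = 0, q = -1

Row-reduce the augmented matrix:
R1 ← R1 / (-17/5).
R2 ← R2 + 11/5·R1.
R2 ← R2 / (-87/85).
R1 ← R1 − 29/34·R2.
Reading off the reduced rows gives p = 0, q = -1.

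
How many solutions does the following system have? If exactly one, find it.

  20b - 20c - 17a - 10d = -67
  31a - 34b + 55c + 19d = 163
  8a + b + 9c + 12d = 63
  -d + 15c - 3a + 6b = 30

no solution

Row-reduce:
R1 ← R1 / (-17).
R2 ← R2 − 31·R1.
R3 ← R3 − 8·R1.
R4 ← R4 + 3·R1.
R2 ← R2 / (42/17).
R1 ← R1 + 20/17·R2.
R3 ← R3 − 177/17·R2.
R4 ← R4 − 42/17·R2.
R3 ← R3 / (-157/2).
R1 ← R1 − 10·R3.
R2 ← R2 − 15/2·R3.
Row 4 reduces to 0 = 1, a contradiction. The system is inconsistent.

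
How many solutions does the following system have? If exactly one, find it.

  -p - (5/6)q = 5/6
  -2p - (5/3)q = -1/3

no solution

Row-reduce:
R1 ← R1 / (-1).
R2 ← R2 + 2·R1.
Row 2 reduces to 0 = -2, a contradiction. The system is inconsistent.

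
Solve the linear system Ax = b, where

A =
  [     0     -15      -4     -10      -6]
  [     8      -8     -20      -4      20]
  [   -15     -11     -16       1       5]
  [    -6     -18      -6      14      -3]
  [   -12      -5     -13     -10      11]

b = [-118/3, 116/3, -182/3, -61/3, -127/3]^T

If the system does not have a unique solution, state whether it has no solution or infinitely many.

Row-reduce the augmented matrix:
Swap R1 and R2.
R1 ← R1 / (8).
R3 ← R3 + 15·R1.
R4 ← R4 + 6·R1.
R5 ← R5 + 12·R1.
R2 ← R2 / (-15).
R1 ← R1 + 1·R2.
R3 ← R3 + 26·R2.
R4 ← R4 + 24·R2.
R5 ← R5 + 17·R2.
R3 ← R3 / (-1397/30).
R1 ← R1 + 67/30·R3.
R2 ← R2 − 4/15·R3.
R4 ← R4 + 73/5·R3.
R5 ← R5 + 577/15·R3.
R4 ← R4 / (32974/1397).
R1 ← R1 + 493/1397·R4.
R2 ← R2 − 1018/1397·R4.
R3 ← R3 + 325/1397·R4.
R5 ← R5 + 19021/1397·R4.
R5 ← R5 / (230625/32974).
R1 ← R1 − 14439/32974·R5.
R2 ← R2 − 9037/16487·R5.
R3 ← R3 + 35829/32974·R5.
R4 ← R4 − 7005/32974·R5.
Reading off the reduced rows gives x_1 = 3, x_2 = 0, x_3 = 2, x_4 = 4/3, x_5 = 3.

x_1 = 3, x_2 = 0, x_3 = 2, x_4 = 4/3, x_5 = 3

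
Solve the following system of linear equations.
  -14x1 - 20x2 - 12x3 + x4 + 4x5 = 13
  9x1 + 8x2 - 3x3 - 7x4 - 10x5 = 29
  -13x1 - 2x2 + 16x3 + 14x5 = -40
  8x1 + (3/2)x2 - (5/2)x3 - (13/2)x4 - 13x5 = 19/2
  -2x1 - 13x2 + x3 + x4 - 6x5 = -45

no solution

Row-reduce:
R1 ← R1 / (-14).
R2 ← R2 − 9·R1.
R3 ← R3 + 13·R1.
R4 ← R4 − 8·R1.
R5 ← R5 + 2·R1.
R2 ← R2 / (-34/7).
R1 ← R1 − 10/7·R2.
R3 ← R3 − 116/7·R2.
R4 ← R4 + 139/14·R2.
R5 ← R5 + 71/7·R2.
R3 ← R3 / (-160/17).
R1 ← R1 + 39/17·R3.
R2 ← R2 − 75/34·R3.
R4 ← R4 − 853/68·R3.
R5 ← R5 − 853/34·R3.
R4 ← R4 / (-29541/1280).
R1 ← R1 − 1143/320·R4.
R2 ← R2 + 511/128·R4.
R3 ← R3 − 769/320·R4.
R5 ← R5 + 29541/640·R4.
Row 5 reduces to 0 = -6, a contradiction. The system is inconsistent.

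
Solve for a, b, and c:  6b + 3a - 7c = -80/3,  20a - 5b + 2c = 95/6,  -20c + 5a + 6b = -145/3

Row-reduce the augmented matrix:
R1 ← R1 / (3).
R2 ← R2 − 20·R1.
R3 ← R3 − 5·R1.
R2 ← R2 / (-45).
R1 ← R1 − 2·R2.
R3 ← R3 + 4·R2.
R3 ← R3 / (-1709/135).
R1 ← R1 + 23/135·R3.
R2 ← R2 + 146/135·R3.
Reading off the reduced rows gives a = 0, b = -5/2, c = 5/3.

a = 0, b = -5/2, c = 5/3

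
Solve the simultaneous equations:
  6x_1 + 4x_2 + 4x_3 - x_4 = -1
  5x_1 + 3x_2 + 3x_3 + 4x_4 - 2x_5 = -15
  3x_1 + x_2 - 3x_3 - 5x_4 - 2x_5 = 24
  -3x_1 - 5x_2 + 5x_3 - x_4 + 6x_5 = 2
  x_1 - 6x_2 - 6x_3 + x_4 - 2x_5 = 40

x_1 = 5, x_2 = -2, x_3 = -6, x_4 = -1, x_5 = 6

Row-reduce the augmented matrix:
R1 ← R1 / (6).
R2 ← R2 − 5·R1.
R3 ← R3 − 3·R1.
R4 ← R4 + 3·R1.
R5 ← R5 − 1·R1.
R2 ← R2 / (-1/3).
R1 ← R1 − 2/3·R2.
R3 ← R3 + 1·R2.
R4 ← R4 + 3·R2.
R5 ← R5 + 20/3·R2.
R3 ← R3 / (-4).
R2 ← R2 − 1·R3.
R4 ← R4 − 10·R3.
R4 ← R4 / (-185/2).
R1 ← R1 − 19/2·R4.
R2 ← R2 + 77/4·R4.
R3 ← R3 − 19/4·R4.
R5 ← R5 + 191/2·R4.
R5 ← R5 / (536/185).
R1 ← R1 + 94/185·R5.
R2 ← R2 + 14/185·R5.
R3 ← R3 − 138/185·R5.
R4 ← R4 + 68/185·R5.
Reading off the reduced rows gives x_1 = 5, x_2 = -2, x_3 = -6, x_4 = -1, x_5 = 6.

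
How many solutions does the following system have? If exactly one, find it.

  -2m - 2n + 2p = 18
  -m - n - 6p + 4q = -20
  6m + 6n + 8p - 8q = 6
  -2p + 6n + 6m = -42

no solution

Row-reduce:
R1 ← R1 / (-2).
R2 ← R2 + 1·R1.
R3 ← R3 − 6·R1.
R4 ← R4 − 6·R1.
R2 ← R2 / (-7).
R1 ← R1 + 1·R2.
R3 ← R3 − 14·R2.
R4 ← R4 − 4·R2.
Swap R3 and R4.
R3 ← R3 / (16/7).
R1 ← R1 + 4/7·R3.
R2 ← R2 + 4/7·R3.
Row 4 reduces to 0 = 2, a contradiction. The system is inconsistent.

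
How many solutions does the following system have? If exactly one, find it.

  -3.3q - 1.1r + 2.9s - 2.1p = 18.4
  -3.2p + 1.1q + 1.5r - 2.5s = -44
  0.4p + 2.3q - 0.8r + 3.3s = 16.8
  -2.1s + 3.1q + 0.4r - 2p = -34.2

Row-reduce the augmented matrix:
R1 ← R1 / (-21/10).
R2 ← R2 + 16/5·R1.
R3 ← R3 − 2/5·R1.
R4 ← R4 + 2·R1.
R2 ← R2 / (429/70).
R1 ← R1 − 11/7·R2.
R3 ← R3 − 117/70·R2.
R4 ← R4 − 437/70·R2.
R3 ← R3 / (-619/330).
R1 ← R1 + 34/117·R3.
R2 ← R2 − 667/1287·R3.
R4 ← R4 + 23009/12870·R3.
R4 ← R4 / (-396407/120705).
R1 ← R1 + 11974/24141·R4.
R2 ← R2 − 11027/24141·R4.
R3 ← R3 + 1894/619·R4.
Reading off the reduced rows gives p = 6, q = -3, r = -6, s = 5.

p = 6, q = -3, r = -6, s = 5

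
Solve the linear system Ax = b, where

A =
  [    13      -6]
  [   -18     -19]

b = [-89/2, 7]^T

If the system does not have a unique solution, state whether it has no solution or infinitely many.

x_1 = -5/2, x_2 = 2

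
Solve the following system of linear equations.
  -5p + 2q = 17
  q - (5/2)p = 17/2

infinitely many solutions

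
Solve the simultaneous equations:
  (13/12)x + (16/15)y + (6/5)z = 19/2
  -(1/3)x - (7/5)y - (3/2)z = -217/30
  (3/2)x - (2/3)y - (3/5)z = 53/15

Row-reduce:
R1 ← R1 / (13/12).
R2 ← R2 + 1/3·R1.
R3 ← R3 − 3/2·R1.
R2 ← R2 / (-209/195).
R1 ← R1 − 64/65·R2.
R3 ← R3 + 418/195·R2.
Row 3 reduces to 0 = -1, a contradiction. The system is inconsistent.

no solution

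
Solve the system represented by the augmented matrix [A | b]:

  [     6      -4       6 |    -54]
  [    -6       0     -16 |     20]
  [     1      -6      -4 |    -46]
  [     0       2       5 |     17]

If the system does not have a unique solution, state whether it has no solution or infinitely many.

x_1 = -6, x_2 = 6, x_3 = 1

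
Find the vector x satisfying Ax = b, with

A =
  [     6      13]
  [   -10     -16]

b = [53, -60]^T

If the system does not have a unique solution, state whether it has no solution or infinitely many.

Row-reduce the augmented matrix:
R1 ← R1 / (6).
R2 ← R2 + 10·R1.
R2 ← R2 / (17/3).
R1 ← R1 − 13/6·R2.
Reading off the reduced rows gives x_1 = -2, x_2 = 5.

x_1 = -2, x_2 = 5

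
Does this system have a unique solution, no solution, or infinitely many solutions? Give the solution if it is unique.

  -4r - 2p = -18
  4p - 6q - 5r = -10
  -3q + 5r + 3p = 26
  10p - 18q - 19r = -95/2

Row-reduce:
R1 ← R1 / (-2).
R2 ← R2 − 4·R1.
R3 ← R3 − 3·R1.
R4 ← R4 − 10·R1.
R2 ← R2 / (-6).
R3 ← R3 + 3·R2.
R4 ← R4 + 18·R2.
R3 ← R3 / (11/2).
R1 ← R1 − 2·R3.
R2 ← R2 − 13/6·R3.
Row 4 reduces to 0 = 1/2, a contradiction. The system is inconsistent.

no solution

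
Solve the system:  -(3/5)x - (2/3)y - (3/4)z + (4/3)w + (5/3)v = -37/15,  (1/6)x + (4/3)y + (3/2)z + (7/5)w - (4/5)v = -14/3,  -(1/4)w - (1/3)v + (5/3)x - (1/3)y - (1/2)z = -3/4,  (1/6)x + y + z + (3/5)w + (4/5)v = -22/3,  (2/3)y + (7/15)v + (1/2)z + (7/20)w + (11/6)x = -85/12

no solution

Row-reduce:
R1 ← R1 / (-3/5).
R2 ← R2 − 1/6·R1.
R3 ← R3 − 5/3·R1.
R4 ← R4 − 1/6·R1.
R5 ← R5 − 11/6·R1.
R2 ← R2 / (31/27).
R1 ← R1 − 10/9·R2.
R3 ← R3 + 59/27·R2.
R4 ← R4 − 22/27·R2.
R5 ← R5 + 37/27·R2.
R3 ← R3 / (-1/8).
R2 ← R2 − 9/8·R3.
R4 ← R4 + 1/8·R3.
R5 ← R5 + 1/4·R3.
R4 ← R4 / (-13223/1860).
R1 ← R1 + 122/31·R4.
R2 ← R2 − 1259/20·R4.
R3 ← R3 + 25382/465·R4.
R5 ← R5 + 13223/1860·R4.
Row 5 reduces to 0 = 1, a contradiction. The system is inconsistent.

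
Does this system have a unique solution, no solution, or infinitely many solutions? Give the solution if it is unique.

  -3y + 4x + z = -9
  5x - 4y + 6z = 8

infinitely many solutions

Row-reduce:
R1 ← R1 / (4).
R2 ← R2 − 5·R1.
R2 ← R2 / (-1/4).
R1 ← R1 + 3/4·R2.
Rank is 2 with 3 unknowns, leaving z free.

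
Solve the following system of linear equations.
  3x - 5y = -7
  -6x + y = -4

From equation 2: y = -4 + 6·x.
Substitute into equation 1 and solve: x = 1.
Then y = 2.

x = 1, y = 2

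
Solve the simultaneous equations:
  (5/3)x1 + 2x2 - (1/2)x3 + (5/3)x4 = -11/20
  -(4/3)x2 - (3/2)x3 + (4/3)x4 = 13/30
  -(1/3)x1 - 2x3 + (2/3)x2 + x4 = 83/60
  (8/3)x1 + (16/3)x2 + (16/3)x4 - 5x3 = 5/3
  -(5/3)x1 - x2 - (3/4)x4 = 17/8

x1 = -9/4, x2 = 1/2, x3 = 3/5, x4 = 3/2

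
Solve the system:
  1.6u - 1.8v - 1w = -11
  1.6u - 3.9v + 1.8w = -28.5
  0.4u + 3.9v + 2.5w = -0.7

u = -6, v = 3, w = -4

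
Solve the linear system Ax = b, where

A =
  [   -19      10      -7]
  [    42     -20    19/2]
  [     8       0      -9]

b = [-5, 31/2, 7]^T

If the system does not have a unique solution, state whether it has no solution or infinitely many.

no solution

Row-reduce:
R1 ← R1 / (-19).
R2 ← R2 − 42·R1.
R3 ← R3 − 8·R1.
R2 ← R2 / (40/19).
R1 ← R1 + 10/19·R2.
R3 ← R3 − 80/19·R2.
Row 3 reduces to 0 = -4, a contradiction. The system is inconsistent.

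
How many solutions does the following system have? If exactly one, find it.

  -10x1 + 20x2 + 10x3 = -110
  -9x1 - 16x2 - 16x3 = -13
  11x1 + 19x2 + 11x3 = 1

Row-reduce the augmented matrix:
R1 ← R1 / (-10).
R2 ← R2 + 9·R1.
R3 ← R3 − 11·R1.
R2 ← R2 / (-34).
R1 ← R1 + 2·R2.
R3 ← R3 − 41·R2.
R3 ← R3 / (-277/34).
R1 ← R1 − 8/17·R3.
R2 ← R2 − 25/34·R3.
Reading off the reduced rows gives x1 = 5, x2 = -4, x3 = 2.

x1 = 5, x2 = -4, x3 = 2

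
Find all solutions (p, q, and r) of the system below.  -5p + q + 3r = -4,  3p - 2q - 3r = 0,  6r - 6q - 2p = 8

p = 2, q = 0, r = 2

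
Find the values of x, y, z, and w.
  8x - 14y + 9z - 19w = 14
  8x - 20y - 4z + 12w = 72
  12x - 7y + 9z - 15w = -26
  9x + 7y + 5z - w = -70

Row-reduce the augmented matrix:
R1 ← R1 / (8).
R2 ← R2 − 8·R1.
R3 ← R3 − 12·R1.
R4 ← R4 − 9·R1.
R2 ← R2 / (-6).
R1 ← R1 + 7/4·R2.
R3 ← R3 − 14·R2.
R4 ← R4 − 91/4·R2.
R3 ← R3 / (-209/6).
R1 ← R1 − 59/12·R3.
R2 ← R2 − 13/6·R3.
R4 ← R4 + 653/12·R3.
R4 ← R4 / (800/209).
R1 ← R1 − 146/209·R4.
R2 ← R2 − 36/209·R4.
R3 ← R3 + 515/209·R4.
Reading off the reduced rows gives x = -2, y = -4, z = -5, w = -1.

x = -2, y = -4, z = -5, w = -1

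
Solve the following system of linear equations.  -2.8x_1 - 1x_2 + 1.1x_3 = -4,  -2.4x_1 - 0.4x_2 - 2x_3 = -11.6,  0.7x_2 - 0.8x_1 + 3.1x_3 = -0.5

x_1 = 4, x_2 = -5, x_3 = 2

Row-reduce the augmented matrix:
R1 ← R1 / (-14/5).
R2 ← R2 + 12/5·R1.
R3 ← R3 + 4/5·R1.
R2 ← R2 / (16/35).
R1 ← R1 − 5/14·R2.
R3 ← R3 − 69/70·R2.
R3 ← R3 / (1461/160).
R1 ← R1 − 61/32·R3.
R2 ← R2 + 103/16·R3.
Reading off the reduced rows gives x_1 = 4, x_2 = -5, x_3 = 2.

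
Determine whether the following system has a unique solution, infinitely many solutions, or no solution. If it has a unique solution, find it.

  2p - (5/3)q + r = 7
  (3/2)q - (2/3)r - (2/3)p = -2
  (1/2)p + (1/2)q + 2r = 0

p = 4, q = 0, r = -1

Row-reduce the augmented matrix:
R1 ← R1 / (2).
R2 ← R2 + 2/3·R1.
R3 ← R3 − 1/2·R1.
R2 ← R2 / (17/18).
R1 ← R1 + 5/6·R2.
R3 ← R3 − 11/12·R2.
R3 ← R3 / (141/68).
R1 ← R1 − 7/34·R3.
R2 ← R2 + 6/17·R3.
Reading off the reduced rows gives p = 4, q = 0, r = -1.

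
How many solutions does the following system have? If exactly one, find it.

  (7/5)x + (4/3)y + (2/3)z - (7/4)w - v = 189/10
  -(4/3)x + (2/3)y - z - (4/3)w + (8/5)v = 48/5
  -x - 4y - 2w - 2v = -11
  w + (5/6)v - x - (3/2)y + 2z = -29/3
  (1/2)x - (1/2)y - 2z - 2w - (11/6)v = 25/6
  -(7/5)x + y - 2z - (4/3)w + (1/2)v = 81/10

x = 1, y = 5, z = 2, w = -6, v = 1

Row-reduce the augmented matrix:
R1 ← R1 / (7/5).
R2 ← R2 + 4/3·R1.
R3 ← R3 + 1·R1.
R4 ← R4 + 1·R1.
R5 ← R5 − 1/2·R1.
R6 ← R6 + 7/5·R1.
R2 ← R2 / (122/63).
R1 ← R1 − 20/21·R2.
R3 ← R3 + 64/21·R2.
R4 ← R4 + 23/42·R2.
R5 ← R5 + 41/42·R2.
R6 ← R6 − 7/3·R2.
R3 ← R3 / (-6/61).
R1 ← R1 − 40/61·R3.
R2 ← R2 + 23/122·R3.
R4 ← R4 − 579/244·R3.
R5 ← R5 + 591/244·R3.
R6 ← R6 + 109/122·R3.
R4 ← R4 / (-6189/32).
R1 ← R1 + 635/12·R4.
R2 ← R2 − 659/48·R4.
R3 ← R3 − 1945/24·R4.
R5 ← R5 − 6189/32·R4.
R6 ← R6 − 1167/16·R4.
Swap R5 and R6.
R5 ← R5 / (-73729/61890).
R1 ← R1 + 68362/55701·R5.
R2 ← R2 − 195479/278505·R5.
R3 ← R3 − 62522/278505·R5.
R4 ← R4 − 19484/92835·R5.
R6 reduces to 0 = 0, so the extra equation is consistent.
Reading off the reduced rows gives x = 1, y = 5, z = 2, w = -6, v = 1.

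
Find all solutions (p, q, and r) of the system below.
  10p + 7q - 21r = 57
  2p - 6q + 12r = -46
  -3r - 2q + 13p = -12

Row-reduce:
R1 ← R1 / (10).
R2 ← R2 − 2·R1.
R3 ← R3 − 13·R1.
R2 ← R2 / (-37/5).
R1 ← R1 − 7/10·R2.
R3 ← R3 + 111/10·R2.
Rank is 2 with 3 unknowns, leaving r free.

infinitely many solutions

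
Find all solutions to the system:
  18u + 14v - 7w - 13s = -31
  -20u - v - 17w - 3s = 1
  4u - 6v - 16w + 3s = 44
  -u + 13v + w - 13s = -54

u = 1, v = -4, w = -1, s = 0

Row-reduce the augmented matrix:
R1 ← R1 / (18).
R2 ← R2 + 20·R1.
R3 ← R3 − 4·R1.
R4 ← R4 + 1·R1.
R2 ← R2 / (131/9).
R1 ← R1 − 7/9·R2.
R3 ← R3 + 82/9·R2.
R4 ← R4 − 124/9·R2.
R3 ← R3 / (-3924/131).
R1 ← R1 − 245/262·R3.
R2 ← R2 + 223/131·R3.
R4 ← R4 − 6305/262·R3.
R4 ← R4 / (-9821/7848).
R1 ← R1 − 415/7848·R4.
R2 ← R2 + 3581/3924·R4.
R3 ← R3 − 659/3924·R4.
Reading off the reduced rows gives u = 1, v = -4, w = -1, s = 0.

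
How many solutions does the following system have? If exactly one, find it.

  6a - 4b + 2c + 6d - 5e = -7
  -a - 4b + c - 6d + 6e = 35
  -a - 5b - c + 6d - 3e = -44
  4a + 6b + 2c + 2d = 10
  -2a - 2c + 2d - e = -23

Row-reduce the augmented matrix:
R1 ← R1 / (6).
R2 ← R2 + 1·R1.
R3 ← R3 + 1·R1.
R4 ← R4 − 4·R1.
R5 ← R5 + 2·R1.
R2 ← R2 / (-14/3).
R1 ← R1 + 2/3·R2.
R3 ← R3 + 17/3·R2.
R4 ← R4 − 26/3·R2.
R5 ← R5 + 4/3·R2.
R3 ← R3 / (-16/7).
R1 ← R1 − 1/7·R3.
R2 ← R2 + 2/7·R3.
R4 ← R4 − 22/7·R3.
R5 ← R5 + 12/7·R3.
R4 ← R4 / (107/16).
R1 ← R1 − 81/32·R4.
R2 ← R2 + 9/16·R4.
R3 ← R3 + 183/32·R4.
R5 ← R5 + 35/8·R4.
R5 ← R5 / (300/107).
R1 ← R1 + 393/214·R5.
R2 ← R2 − 8/107·R5.
R3 ← R3 − 769/214·R5.
R4 ← R4 + 31/214·R5.
Reading off the reduced rows gives a = 6, b = 0, c = -1, d = -6, e = 1.

a = 6, b = 0, c = -1, d = -6, e = 1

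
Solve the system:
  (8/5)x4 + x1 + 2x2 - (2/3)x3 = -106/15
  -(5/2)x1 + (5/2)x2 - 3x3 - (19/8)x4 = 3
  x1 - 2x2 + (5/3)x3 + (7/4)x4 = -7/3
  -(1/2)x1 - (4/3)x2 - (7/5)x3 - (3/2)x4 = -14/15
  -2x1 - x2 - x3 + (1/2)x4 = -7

Row-reduce:
R2 ← R2 + 5/2·R1.
R3 ← R3 − 1·R1.
R4 ← R4 + 1/2·R1.
R5 ← R5 + 2·R1.
R2 ← R2 / (15/2).
R1 ← R1 − 2·R2.
R3 ← R3 + 4·R2.
R4 ← R4 + 1/3·R2.
R5 ← R5 − 3·R2.
R3 ← R3 / (-7/45).
R1 ← R1 − 26/45·R3.
R2 ← R2 + 28/45·R3.
R4 ← R4 + 262/135·R3.
R5 ← R5 + 7/15·R3.
R4 ← R4 / (-5591/420).
R1 ← R1 − 173/35·R4.
R2 ← R2 + 77/20·R4.
R3 ← R3 + 183/28·R4.
Row 5 reduces to 0 = -6, a contradiction. The system is inconsistent.

no solution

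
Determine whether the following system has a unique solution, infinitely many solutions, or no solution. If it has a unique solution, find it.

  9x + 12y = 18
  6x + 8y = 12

Row-reduce:
R1 ← R1 / (9).
R2 ← R2 − 6·R1.
Rank is 1 with 2 unknowns, leaving y free.

infinitely many solutions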